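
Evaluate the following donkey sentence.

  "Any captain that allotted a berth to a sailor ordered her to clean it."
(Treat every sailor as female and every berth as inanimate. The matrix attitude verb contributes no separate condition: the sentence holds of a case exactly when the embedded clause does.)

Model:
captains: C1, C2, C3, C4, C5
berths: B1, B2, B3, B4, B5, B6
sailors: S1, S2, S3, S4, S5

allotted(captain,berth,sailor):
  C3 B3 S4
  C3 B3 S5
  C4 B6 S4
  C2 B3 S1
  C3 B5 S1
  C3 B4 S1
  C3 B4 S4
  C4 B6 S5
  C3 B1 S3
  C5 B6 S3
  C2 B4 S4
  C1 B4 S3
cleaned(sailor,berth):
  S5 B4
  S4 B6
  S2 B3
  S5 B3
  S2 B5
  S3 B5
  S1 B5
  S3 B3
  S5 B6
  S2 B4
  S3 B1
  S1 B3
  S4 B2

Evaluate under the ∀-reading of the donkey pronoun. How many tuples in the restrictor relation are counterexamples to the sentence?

"her" takes "a sailor" as antecedent and "it" takes "a berth"; both are donkey pronouns co-varying with the restrictor.
Strong reading: for every (c,b,s) with allotted(c,b,s), cleaned(s,b).
Restrictor triples: (C1,B4,S3)→cleaned(S3,B4) ✗  (C2,B3,S1)→cleaned(S1,B3) ✓  (C2,B4,S4)→cleaned(S4,B4) ✗  (C3,B1,S3)→cleaned(S3,B1) ✓  (C3,B3,S4)→cleaned(S4,B3) ✗  (C3,B3,S5)→cleaned(S5,B3) ✓  (C3,B4,S1)→cleaned(S1,B4) ✗  (C3,B4,S4)→cleaned(S4,B4) ✗  (C3,B5,S1)→cleaned(S1,B5) ✓  (C4,B6,S4)→cleaned(S4,B6) ✓  (C4,B6,S5)→cleaned(S5,B6) ✓  (C5,B6,S3)→cleaned(S3,B6) ✗
Counterexamples (restrictor triples failing the scope): 6.

6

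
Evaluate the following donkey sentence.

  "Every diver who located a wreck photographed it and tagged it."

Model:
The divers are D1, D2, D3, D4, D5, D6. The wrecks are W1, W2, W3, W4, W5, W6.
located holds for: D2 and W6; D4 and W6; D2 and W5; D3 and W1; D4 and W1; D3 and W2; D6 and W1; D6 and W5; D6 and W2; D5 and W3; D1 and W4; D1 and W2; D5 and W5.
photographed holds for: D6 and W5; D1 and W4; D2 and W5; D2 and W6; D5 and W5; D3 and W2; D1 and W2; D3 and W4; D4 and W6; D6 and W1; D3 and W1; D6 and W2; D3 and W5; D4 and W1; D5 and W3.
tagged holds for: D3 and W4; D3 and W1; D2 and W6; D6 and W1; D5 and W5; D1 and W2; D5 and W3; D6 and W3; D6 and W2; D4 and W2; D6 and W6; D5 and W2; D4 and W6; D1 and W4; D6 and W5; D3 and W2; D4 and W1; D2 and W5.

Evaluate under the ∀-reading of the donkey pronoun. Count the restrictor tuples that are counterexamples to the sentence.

0

"it" takes "a wreck" as antecedent — a donkey pronoun bound across the clause boundary.
Strong reading: for every (d,w) with located(d,w), photographed(d,w) ∧ tagged(d,w).
Restrictor pairs: (D1,W2) ✓  (D1,W4) ✓  (D2,W5) ✓  (D2,W6) ✓  (D3,W1) ✓  (D3,W2) ✓  (D4,W1) ✓  (D4,W6) ✓  (D5,W3) ✓  (D5,W5) ✓  (D6,W1) ✓  (D6,W2) ✓  (D6,W5) ✓
Counterexamples (restrictor pairs failing the scope): 0.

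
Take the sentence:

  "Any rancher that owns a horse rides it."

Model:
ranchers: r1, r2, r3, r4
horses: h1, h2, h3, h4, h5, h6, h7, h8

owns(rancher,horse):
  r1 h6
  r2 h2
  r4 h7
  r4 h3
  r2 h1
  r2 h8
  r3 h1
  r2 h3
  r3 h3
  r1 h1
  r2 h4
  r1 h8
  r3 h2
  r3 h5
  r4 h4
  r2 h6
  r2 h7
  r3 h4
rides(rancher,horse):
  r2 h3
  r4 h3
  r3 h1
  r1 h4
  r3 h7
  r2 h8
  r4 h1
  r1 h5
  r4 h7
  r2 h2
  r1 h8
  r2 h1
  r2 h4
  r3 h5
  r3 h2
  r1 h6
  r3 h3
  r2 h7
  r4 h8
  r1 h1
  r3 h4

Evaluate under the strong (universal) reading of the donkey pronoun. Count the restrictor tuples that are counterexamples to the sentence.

2

"it" takes "a horse" as antecedent — a donkey pronoun bound across the clause boundary.
Strong reading: for every (r,h) with owns(r,h), rides(r,h).
Restrictor pairs: (r1,h1) ✓  (r1,h6) ✓  (r1,h8) ✓  (r2,h1) ✓  (r2,h2) ✓  (r2,h3) ✓  (r2,h4) ✓  (r2,h6) ✗  (r2,h7) ✓  (r2,h8) ✓  (r3,h1) ✓  (r3,h2) ✓  (r3,h3) ✓  (r3,h4) ✓  (r3,h5) ✓  (r4,h3) ✓  (r4,h4) ✗  (r4,h7) ✓
Counterexamples (restrictor pairs failing the scope): 2.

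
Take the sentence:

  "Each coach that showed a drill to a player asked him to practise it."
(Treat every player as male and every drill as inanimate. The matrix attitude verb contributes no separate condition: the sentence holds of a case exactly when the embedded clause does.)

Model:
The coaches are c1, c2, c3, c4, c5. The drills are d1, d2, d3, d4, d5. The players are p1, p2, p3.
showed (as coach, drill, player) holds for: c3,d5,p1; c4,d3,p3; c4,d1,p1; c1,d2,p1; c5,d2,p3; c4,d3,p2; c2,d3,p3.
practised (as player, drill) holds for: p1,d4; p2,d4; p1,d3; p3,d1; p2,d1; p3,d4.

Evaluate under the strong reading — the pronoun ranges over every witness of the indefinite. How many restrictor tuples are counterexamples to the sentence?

7

"him" takes "a player" as antecedent and "it" takes "a drill"; both are donkey pronouns co-varying with the restrictor.
Strong reading: for every (c,d,p) with showed(c,d,p), practised(p,d).
Restrictor triples: (c1,d2,p1)→practised(p1,d2) ✗  (c2,d3,p3)→practised(p3,d3) ✗  (c3,d5,p1)→practised(p1,d5) ✗  (c4,d1,p1)→practised(p1,d1) ✗  (c4,d3,p2)→practised(p2,d3) ✗  (c4,d3,p3)→practised(p3,d3) ✗  (c5,d2,p3)→practised(p3,d2) ✗
Counterexamples (restrictor triples failing the scope): 7.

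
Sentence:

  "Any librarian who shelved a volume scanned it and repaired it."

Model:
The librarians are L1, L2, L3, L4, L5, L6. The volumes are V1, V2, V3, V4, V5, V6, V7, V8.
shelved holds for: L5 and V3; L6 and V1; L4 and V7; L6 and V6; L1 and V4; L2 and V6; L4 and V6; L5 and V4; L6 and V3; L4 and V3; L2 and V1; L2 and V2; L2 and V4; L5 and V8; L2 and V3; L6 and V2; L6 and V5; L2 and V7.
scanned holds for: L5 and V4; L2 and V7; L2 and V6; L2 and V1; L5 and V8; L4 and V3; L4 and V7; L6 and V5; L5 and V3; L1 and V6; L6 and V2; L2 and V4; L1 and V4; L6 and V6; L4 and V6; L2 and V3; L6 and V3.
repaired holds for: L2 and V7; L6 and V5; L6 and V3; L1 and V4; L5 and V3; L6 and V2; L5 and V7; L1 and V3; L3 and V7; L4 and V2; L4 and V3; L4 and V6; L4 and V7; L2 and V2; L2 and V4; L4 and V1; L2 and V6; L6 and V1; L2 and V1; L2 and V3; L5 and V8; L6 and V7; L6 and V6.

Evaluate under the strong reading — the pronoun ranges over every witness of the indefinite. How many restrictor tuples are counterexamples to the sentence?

3

"it" takes "a volume" as antecedent — a donkey pronoun bound across the clause boundary.
Strong reading: for every (l,v) with shelved(l,v), scanned(l,v) ∧ repaired(l,v).
Restrictor pairs: (L1,V4) ✓  (L2,V1) ✓  (L2,V2) ✗  (L2,V3) ✓  (L2,V4) ✓  (L2,V6) ✓  (L2,V7) ✓  (L4,V3) ✓  (L4,V6) ✓  (L4,V7) ✓  (L5,V3) ✓  (L5,V4) ✗  (L5,V8) ✓  (L6,V1) ✗  (L6,V2) ✓  (L6,V3) ✓  (L6,V5) ✓  (L6,V6) ✓
Counterexamples (restrictor pairs failing the scope): 3.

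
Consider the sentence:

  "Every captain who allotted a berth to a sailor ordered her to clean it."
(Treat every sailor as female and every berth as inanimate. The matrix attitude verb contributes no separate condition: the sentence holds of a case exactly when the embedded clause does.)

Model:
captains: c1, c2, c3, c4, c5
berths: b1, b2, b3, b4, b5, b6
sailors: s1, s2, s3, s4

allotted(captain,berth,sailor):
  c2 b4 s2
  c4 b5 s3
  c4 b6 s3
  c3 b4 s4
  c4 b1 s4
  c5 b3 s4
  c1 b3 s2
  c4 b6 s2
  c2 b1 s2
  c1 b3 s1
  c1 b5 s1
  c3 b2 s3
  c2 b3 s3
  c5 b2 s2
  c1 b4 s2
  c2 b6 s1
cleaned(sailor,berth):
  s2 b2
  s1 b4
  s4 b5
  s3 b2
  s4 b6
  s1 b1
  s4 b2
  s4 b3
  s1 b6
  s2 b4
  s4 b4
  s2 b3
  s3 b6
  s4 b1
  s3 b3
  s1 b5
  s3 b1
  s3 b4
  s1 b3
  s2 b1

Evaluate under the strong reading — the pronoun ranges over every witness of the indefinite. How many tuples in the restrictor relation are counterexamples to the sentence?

"her" takes "a sailor" as antecedent and "it" takes "a berth"; both are donkey pronouns co-varying with the restrictor.
Strong reading: for every (c,b,s) with allotted(c,b,s), cleaned(s,b).
Restrictor triples: (c1,b3,s1)→cleaned(s1,b3) ✓  (c1,b3,s2)→cleaned(s2,b3) ✓  (c1,b4,s2)→cleaned(s2,b4) ✓  (c1,b5,s1)→cleaned(s1,b5) ✓  (c2,b1,s2)→cleaned(s2,b1) ✓  (c2,b3,s3)→cleaned(s3,b3) ✓  (c2,b4,s2)→cleaned(s2,b4) ✓  (c2,b6,s1)→cleaned(s1,b6) ✓  (c3,b2,s3)→cleaned(s3,b2) ✓  (c3,b4,s4)→cleaned(s4,b4) ✓  (c4,b1,s4)→cleaned(s4,b1) ✓  (c4,b5,s3)→cleaned(s3,b5) ✗  (c4,b6,s2)→cleaned(s2,b6) ✗  (c4,b6,s3)→cleaned(s3,b6) ✓  (c5,b2,s2)→cleaned(s2,b2) ✓  (c5,b3,s4)→cleaned(s4,b3) ✓
Counterexamples (restrictor triples failing the scope): 2.

2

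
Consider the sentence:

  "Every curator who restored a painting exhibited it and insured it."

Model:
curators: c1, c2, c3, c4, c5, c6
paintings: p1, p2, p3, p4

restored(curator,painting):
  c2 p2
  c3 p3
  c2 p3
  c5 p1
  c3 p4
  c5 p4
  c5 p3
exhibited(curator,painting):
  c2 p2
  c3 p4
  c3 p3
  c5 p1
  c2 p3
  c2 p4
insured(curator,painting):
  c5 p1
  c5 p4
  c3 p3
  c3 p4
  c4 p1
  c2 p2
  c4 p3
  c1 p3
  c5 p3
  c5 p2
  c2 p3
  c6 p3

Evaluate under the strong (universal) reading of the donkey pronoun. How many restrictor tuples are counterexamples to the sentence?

"it" takes "a painting" as antecedent — a donkey pronoun bound across the clause boundary.
Strong reading: for every (c,p) with restored(c,p), exhibited(c,p) ∧ insured(c,p).
Restrictor pairs: (c2,p2) ✓  (c2,p3) ✓  (c3,p3) ✓  (c3,p4) ✓  (c5,p1) ✓  (c5,p3) ✗  (c5,p4) ✗
Counterexamples (restrictor pairs failing the scope): 2.

2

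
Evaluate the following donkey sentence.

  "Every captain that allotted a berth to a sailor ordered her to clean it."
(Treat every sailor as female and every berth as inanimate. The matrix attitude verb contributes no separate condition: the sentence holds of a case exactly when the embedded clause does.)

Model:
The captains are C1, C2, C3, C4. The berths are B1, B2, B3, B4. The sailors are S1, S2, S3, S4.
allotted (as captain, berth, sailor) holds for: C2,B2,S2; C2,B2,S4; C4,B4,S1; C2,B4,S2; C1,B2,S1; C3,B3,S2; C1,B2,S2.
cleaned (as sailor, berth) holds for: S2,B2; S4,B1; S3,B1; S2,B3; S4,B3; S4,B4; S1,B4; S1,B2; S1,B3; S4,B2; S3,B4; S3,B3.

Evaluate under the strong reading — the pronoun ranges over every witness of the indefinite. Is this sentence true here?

False

"her" takes "a sailor" as antecedent and "it" takes "a berth"; both are donkey pronouns co-varying with the restrictor.
Strong reading: for every (c,b,s) with allotted(c,b,s), cleaned(s,b).
Restrictor triples: (C1,B2,S1)→cleaned(S1,B2) ✓  (C1,B2,S2)→cleaned(S2,B2) ✓  (C2,B2,S2)→cleaned(S2,B2) ✓  (C2,B2,S4)→cleaned(S4,B2) ✓  (C2,B4,S2)→cleaned(S2,B4) ✗  (C3,B3,S2)→cleaned(S2,B3) ✓  (C4,B4,S1)→cleaned(S1,B4) ✓
Counterexample: (C2,B4,S2) — cleaned(S2,B4) does not hold.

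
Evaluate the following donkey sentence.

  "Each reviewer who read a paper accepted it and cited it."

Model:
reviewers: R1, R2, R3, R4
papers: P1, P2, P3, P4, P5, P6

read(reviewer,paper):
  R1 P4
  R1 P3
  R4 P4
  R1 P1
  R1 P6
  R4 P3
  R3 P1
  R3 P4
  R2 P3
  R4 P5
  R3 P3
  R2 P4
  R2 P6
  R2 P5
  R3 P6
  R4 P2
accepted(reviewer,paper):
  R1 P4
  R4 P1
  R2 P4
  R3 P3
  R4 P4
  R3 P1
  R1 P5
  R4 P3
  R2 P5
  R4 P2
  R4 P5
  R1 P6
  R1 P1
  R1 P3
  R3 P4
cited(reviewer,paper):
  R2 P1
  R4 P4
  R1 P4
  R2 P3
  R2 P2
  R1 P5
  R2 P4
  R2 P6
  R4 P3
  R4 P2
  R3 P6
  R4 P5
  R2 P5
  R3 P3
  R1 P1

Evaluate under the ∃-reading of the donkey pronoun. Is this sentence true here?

True

"it" takes "a paper" as antecedent — a donkey pronoun bound across the clause boundary.
Weak reading: every reviewer r with some read-paper has at least one read-paper p such that accepted(r,p) ∧ cited(r,p).
Per reviewer: R1:✓  R2:✓  R3:✓  R4:✓
Every reviewer in the restrictor has a witness.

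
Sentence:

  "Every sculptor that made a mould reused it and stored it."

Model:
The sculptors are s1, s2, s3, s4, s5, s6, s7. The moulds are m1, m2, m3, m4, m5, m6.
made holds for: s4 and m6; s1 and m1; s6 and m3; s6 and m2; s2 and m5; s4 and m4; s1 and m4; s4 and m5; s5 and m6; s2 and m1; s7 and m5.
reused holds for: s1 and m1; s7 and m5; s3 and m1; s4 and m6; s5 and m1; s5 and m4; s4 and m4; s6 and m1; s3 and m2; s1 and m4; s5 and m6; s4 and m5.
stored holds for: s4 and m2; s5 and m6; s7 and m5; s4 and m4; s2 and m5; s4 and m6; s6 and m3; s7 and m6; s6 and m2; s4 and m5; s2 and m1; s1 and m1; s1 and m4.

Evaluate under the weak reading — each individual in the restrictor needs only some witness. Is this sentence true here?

"it" takes "a mould" as antecedent — a donkey pronoun bound across the clause boundary.
Weak reading: every sculptor s with some made-mould has at least one made-mould m such that reused(s,m) ∧ stored(s,m).
Per sculptor: s1:✓  s2:✗  s4:✓  s5:✓  s6:✗  s7:✓
s2 has no witness among its made-moulds.

False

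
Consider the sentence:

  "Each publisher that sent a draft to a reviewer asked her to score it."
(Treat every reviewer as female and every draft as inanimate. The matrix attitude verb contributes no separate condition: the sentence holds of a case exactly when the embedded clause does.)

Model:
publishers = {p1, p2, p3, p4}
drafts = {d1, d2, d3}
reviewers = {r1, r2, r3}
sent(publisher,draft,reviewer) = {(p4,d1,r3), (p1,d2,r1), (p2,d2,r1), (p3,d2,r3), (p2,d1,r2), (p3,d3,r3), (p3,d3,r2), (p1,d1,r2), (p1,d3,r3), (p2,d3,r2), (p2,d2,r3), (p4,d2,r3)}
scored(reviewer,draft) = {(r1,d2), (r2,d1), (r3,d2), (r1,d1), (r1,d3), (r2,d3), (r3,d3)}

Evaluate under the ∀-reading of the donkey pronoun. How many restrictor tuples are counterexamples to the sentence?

1

"her" takes "a reviewer" as antecedent and "it" takes "a draft"; both are donkey pronouns co-varying with the restrictor.
Strong reading: for every (p,d,r) with sent(p,d,r), scored(r,d).
Restrictor triples: (p1,d1,r2)→scored(r2,d1) ✓  (p1,d2,r1)→scored(r1,d2) ✓  (p1,d3,r3)→scored(r3,d3) ✓  (p2,d1,r2)→scored(r2,d1) ✓  (p2,d2,r1)→scored(r1,d2) ✓  (p2,d2,r3)→scored(r3,d2) ✓  (p2,d3,r2)→scored(r2,d3) ✓  (p3,d2,r3)→scored(r3,d2) ✓  (p3,d3,r2)→scored(r2,d3) ✓  (p3,d3,r3)→scored(r3,d3) ✓  (p4,d1,r3)→scored(r3,d1) ✗  (p4,d2,r3)→scored(r3,d2) ✓
Counterexamples (restrictor triples failing the scope): 1.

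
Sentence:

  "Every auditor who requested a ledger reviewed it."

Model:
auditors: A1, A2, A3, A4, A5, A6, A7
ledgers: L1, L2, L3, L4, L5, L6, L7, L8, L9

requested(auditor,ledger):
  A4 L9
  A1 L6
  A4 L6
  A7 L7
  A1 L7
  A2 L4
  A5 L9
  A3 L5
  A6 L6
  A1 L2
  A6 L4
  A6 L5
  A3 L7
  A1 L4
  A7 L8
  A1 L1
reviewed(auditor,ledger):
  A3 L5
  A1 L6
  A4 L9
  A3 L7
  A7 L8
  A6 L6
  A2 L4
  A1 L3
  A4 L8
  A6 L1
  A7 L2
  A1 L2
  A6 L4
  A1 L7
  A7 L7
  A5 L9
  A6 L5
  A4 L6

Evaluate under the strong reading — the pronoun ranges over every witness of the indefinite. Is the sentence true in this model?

"it" takes "a ledger" as antecedent — a donkey pronoun bound across the clause boundary.
Strong reading: for every (a,l) with requested(a,l), reviewed(a,l).
Restrictor pairs: (A1,L1) ✗  (A1,L2) ✓  (A1,L4) ✗  (A1,L6) ✓  (A1,L7) ✓  (A2,L4) ✓  (A3,L5) ✓  (A3,L7) ✓  (A4,L6) ✓  (A4,L9) ✓  (A5,L9) ✓  (A6,L4) ✓  (A6,L5) ✓  (A6,L6) ✓  (A7,L7) ✓  (A7,L8) ✓
Counterexample: (A1,L1) is in requested but fails the scope.

False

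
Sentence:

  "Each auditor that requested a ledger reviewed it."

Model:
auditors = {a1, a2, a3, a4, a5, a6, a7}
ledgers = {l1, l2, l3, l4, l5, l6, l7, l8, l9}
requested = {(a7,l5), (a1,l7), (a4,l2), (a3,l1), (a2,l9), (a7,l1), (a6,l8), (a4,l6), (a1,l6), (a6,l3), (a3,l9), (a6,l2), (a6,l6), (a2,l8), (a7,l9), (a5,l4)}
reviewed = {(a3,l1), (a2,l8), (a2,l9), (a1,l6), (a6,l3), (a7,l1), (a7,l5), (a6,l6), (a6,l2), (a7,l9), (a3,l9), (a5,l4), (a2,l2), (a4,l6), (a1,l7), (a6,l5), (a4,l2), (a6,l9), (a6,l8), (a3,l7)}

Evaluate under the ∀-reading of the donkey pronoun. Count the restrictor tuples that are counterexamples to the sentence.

0

"it" takes "a ledger" as antecedent — a donkey pronoun bound across the clause boundary.
Strong reading: for every (a,l) with requested(a,l), reviewed(a,l).
Restrictor pairs: (a1,l6) ✓  (a1,l7) ✓  (a2,l8) ✓  (a2,l9) ✓  (a3,l1) ✓  (a3,l9) ✓  (a4,l2) ✓  (a4,l6) ✓  (a5,l4) ✓  (a6,l2) ✓  (a6,l3) ✓  (a6,l6) ✓  (a6,l8) ✓  (a7,l1) ✓  (a7,l5) ✓  (a7,l9) ✓
Counterexamples (restrictor pairs failing the scope): 0.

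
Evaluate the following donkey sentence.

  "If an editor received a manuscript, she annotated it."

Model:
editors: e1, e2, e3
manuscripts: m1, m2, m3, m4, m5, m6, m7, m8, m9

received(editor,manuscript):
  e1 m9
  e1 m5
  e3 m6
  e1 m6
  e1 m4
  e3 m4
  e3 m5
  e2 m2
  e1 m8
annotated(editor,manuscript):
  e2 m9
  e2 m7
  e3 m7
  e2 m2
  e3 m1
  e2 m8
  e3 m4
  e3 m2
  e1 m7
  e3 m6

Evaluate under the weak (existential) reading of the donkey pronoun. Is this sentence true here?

False

"it" takes "a manuscript" as antecedent — a donkey pronoun bound across the clause boundary.
Weak reading: every editor e with some received-manuscript has at least one received-manuscript m such that annotated(e,m).
Per editor: e1:✗  e2:✓  e3:✓
e1 has no witness among its received-manuscripts.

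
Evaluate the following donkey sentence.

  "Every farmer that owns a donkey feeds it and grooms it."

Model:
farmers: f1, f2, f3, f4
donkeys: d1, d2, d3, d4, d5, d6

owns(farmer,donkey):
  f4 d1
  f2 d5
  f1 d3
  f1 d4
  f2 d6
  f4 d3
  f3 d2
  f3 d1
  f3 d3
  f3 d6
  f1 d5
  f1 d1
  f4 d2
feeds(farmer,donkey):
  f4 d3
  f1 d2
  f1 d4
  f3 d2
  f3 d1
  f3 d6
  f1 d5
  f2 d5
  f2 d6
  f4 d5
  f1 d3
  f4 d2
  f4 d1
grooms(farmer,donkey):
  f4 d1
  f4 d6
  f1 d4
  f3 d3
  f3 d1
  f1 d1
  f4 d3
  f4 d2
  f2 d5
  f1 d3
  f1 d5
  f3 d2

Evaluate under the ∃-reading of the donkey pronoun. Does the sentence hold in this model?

"it" takes "a donkey" as antecedent — a donkey pronoun bound across the clause boundary.
Weak reading: every farmer f with some owns-donkey has at least one owns-donkey d such that feeds(f,d) ∧ grooms(f,d).
Per farmer: f1:✓  f2:✓  f3:✓  f4:✓
Every farmer in the restrictor has a witness.

True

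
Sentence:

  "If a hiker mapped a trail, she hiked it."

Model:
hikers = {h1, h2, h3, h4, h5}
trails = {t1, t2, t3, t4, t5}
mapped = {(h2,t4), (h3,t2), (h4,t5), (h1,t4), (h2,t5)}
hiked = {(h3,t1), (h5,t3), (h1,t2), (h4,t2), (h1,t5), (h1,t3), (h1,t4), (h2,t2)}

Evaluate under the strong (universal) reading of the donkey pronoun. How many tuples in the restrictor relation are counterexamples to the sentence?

"it" takes "a trail" as antecedent — a donkey pronoun bound across the clause boundary.
Strong reading: for every (h,t) with mapped(h,t), hiked(h,t).
Restrictor pairs: (h1,t4) ✓  (h2,t4) ✗  (h2,t5) ✗  (h3,t2) ✗  (h4,t5) ✗
Counterexamples (restrictor pairs failing the scope): 4.

4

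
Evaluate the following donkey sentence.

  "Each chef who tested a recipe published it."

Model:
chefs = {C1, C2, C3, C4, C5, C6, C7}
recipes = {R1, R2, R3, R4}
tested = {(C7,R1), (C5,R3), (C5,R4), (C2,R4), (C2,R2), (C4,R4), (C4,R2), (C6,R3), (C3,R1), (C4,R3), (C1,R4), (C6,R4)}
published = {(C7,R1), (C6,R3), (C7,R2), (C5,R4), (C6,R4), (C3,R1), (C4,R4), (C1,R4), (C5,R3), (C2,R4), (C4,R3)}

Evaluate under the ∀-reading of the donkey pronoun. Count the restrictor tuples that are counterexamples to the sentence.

"it" takes "a recipe" as antecedent — a donkey pronoun bound across the clause boundary.
Strong reading: for every (c,r) with tested(c,r), published(c,r).
Restrictor pairs: (C1,R4) ✓  (C2,R2) ✗  (C2,R4) ✓  (C3,R1) ✓  (C4,R2) ✗  (C4,R3) ✓  (C4,R4) ✓  (C5,R3) ✓  (C5,R4) ✓  (C6,R3) ✓  (C6,R4) ✓  (C7,R1) ✓
Counterexamples (restrictor pairs failing the scope): 2.

2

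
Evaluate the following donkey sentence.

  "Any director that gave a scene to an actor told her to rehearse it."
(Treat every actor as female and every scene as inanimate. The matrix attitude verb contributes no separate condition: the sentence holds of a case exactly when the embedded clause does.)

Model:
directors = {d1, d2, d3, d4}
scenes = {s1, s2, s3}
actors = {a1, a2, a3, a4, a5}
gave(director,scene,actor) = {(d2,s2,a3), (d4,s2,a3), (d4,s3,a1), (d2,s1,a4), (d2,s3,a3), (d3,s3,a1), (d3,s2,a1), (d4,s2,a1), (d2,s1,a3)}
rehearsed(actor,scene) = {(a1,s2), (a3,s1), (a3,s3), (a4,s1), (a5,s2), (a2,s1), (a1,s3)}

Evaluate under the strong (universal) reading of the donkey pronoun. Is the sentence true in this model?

"her" takes "an actor" as antecedent and "it" takes "a scene"; both are donkey pronouns co-varying with the restrictor.
Strong reading: for every (d,s,a) with gave(d,s,a), rehearsed(a,s).
Restrictor triples: (d2,s1,a3)→rehearsed(a3,s1) ✓  (d2,s1,a4)→rehearsed(a4,s1) ✓  (d2,s2,a3)→rehearsed(a3,s2) ✗  (d2,s3,a3)→rehearsed(a3,s3) ✓  (d3,s2,a1)→rehearsed(a1,s2) ✓  (d3,s3,a1)→rehearsed(a1,s3) ✓  (d4,s2,a1)→rehearsed(a1,s2) ✓  (d4,s2,a3)→rehearsed(a3,s2) ✗  (d4,s3,a1)→rehearsed(a1,s3) ✓
Counterexample: (d2,s2,a3) — rehearsed(a3,s2) does not hold.

False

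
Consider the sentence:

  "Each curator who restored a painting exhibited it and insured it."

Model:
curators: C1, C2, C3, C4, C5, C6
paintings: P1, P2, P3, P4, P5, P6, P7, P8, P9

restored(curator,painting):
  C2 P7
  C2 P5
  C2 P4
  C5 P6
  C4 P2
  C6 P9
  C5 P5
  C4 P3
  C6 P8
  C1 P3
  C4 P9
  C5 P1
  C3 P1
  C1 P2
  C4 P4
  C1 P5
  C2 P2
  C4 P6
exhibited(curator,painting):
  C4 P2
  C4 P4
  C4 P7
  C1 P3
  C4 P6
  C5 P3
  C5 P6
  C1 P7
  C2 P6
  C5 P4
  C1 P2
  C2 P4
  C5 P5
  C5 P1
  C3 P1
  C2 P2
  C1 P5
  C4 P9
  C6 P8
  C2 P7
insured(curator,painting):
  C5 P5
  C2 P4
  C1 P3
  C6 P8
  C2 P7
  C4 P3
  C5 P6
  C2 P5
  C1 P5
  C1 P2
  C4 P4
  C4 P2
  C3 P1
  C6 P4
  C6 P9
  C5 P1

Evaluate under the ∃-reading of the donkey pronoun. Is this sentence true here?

"it" takes "a painting" as antecedent — a donkey pronoun bound across the clause boundary.
Weak reading: every curator c with some restored-painting has at least one restored-painting p such that exhibited(c,p) ∧ insured(c,p).
Per curator: C1:✓  C2:✓  C3:✓  C4:✓  C5:✓  C6:✓
Every curator in the restrictor has a witness.

True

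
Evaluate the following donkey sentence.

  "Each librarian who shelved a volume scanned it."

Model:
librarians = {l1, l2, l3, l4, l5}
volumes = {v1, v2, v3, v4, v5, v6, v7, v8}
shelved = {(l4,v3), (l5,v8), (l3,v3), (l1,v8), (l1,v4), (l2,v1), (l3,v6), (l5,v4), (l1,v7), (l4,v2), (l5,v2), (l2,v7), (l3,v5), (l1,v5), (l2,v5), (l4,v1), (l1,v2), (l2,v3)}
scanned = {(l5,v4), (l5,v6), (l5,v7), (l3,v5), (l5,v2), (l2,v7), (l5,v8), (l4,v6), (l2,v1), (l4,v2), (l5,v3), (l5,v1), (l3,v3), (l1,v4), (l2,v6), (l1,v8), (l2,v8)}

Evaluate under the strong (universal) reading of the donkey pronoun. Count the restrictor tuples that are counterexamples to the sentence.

8

"it" takes "a volume" as antecedent — a donkey pronoun bound across the clause boundary.
Strong reading: for every (l,v) with shelved(l,v), scanned(l,v).
Restrictor pairs: (l1,v2) ✗  (l1,v4) ✓  (l1,v5) ✗  (l1,v7) ✗  (l1,v8) ✓  (l2,v1) ✓  (l2,v3) ✗  (l2,v5) ✗  (l2,v7) ✓  (l3,v3) ✓  (l3,v5) ✓  (l3,v6) ✗  (l4,v1) ✗  (l4,v2) ✓  (l4,v3) ✗  (l5,v2) ✓  (l5,v4) ✓  (l5,v8) ✓
Counterexamples (restrictor pairs failing the scope): 8.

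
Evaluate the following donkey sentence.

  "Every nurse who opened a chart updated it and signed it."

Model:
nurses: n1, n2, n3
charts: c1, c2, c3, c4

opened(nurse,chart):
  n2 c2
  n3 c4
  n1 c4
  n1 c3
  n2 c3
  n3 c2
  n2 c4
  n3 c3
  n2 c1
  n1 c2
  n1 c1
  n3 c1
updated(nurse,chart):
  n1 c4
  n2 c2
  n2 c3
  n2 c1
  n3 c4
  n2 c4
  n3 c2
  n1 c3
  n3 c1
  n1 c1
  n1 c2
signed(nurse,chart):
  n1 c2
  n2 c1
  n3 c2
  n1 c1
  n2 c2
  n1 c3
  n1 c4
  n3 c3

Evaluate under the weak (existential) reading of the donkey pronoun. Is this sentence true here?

True

"it" takes "a chart" as antecedent — a donkey pronoun bound across the clause boundary.
Weak reading: every nurse n with some opened-chart has at least one opened-chart c such that updated(n,c) ∧ signed(n,c).
Per nurse: n1:✓  n2:✓  n3:✓
Every nurse in the restrictor has a witness.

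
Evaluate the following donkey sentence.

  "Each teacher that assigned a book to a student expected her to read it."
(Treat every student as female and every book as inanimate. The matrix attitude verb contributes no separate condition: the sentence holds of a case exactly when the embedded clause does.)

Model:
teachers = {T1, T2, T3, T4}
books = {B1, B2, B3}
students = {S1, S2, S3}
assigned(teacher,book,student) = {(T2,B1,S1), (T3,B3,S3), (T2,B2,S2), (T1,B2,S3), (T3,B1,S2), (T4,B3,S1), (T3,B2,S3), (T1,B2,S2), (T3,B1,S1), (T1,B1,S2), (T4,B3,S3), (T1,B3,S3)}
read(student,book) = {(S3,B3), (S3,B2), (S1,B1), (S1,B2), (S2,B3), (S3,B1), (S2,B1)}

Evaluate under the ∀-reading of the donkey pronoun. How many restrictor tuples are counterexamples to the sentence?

"her" takes "a student" as antecedent and "it" takes "a book"; both are donkey pronouns co-varying with the restrictor.
Strong reading: for every (t,b,s) with assigned(t,b,s), read(s,b).
Restrictor triples: (T1,B1,S2)→read(S2,B1) ✓  (T1,B2,S2)→read(S2,B2) ✗  (T1,B2,S3)→read(S3,B2) ✓  (T1,B3,S3)→read(S3,B3) ✓  (T2,B1,S1)→read(S1,B1) ✓  (T2,B2,S2)→read(S2,B2) ✗  (T3,B1,S1)→read(S1,B1) ✓  (T3,B1,S2)→read(S2,B1) ✓  (T3,B2,S3)→read(S3,B2) ✓  (T3,B3,S3)→read(S3,B3) ✓  (T4,B3,S1)→read(S1,B3) ✗  (T4,B3,S3)→read(S3,B3) ✓
Counterexamples (restrictor triples failing the scope): 3.

3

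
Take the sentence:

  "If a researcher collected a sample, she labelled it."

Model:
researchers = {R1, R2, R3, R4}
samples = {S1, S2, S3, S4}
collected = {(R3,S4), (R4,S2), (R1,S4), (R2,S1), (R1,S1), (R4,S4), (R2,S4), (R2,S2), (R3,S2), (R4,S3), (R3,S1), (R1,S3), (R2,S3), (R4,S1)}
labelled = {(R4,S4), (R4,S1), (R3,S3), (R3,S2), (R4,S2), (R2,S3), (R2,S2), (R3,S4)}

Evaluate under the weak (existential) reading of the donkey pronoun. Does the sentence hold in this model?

"it" takes "a sample" as antecedent — a donkey pronoun bound across the clause boundary.
Weak reading: every researcher r with some collected-sample has at least one collected-sample s such that labelled(r,s).
Per researcher: R1:✗  R2:✓  R3:✓  R4:✓
R1 has no witness among its collected-samples.

False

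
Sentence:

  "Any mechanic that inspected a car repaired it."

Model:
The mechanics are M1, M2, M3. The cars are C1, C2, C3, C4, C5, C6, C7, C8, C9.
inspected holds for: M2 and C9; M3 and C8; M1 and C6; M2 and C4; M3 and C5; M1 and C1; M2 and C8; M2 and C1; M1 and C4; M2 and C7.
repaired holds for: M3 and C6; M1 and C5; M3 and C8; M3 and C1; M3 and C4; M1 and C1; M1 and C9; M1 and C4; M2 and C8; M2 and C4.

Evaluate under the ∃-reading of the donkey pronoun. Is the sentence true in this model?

True

"it" takes "a car" as antecedent — a donkey pronoun bound across the clause boundary.
Weak reading: every mechanic m with some inspected-car has at least one inspected-car c such that repaired(m,c).
Per mechanic: M1:✓  M2:✓  M3:✓
Every mechanic in the restrictor has a witness.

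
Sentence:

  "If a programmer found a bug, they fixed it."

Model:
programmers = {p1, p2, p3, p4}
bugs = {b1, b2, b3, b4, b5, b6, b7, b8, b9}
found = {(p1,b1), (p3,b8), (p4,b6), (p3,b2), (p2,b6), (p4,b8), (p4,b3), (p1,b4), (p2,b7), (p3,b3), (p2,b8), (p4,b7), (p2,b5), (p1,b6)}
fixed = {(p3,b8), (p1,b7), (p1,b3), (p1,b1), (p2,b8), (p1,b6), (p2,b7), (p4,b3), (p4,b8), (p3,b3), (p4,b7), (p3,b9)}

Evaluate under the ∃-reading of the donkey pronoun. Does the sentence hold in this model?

True

"it" takes "a bug" as antecedent — a donkey pronoun bound across the clause boundary.
Weak reading: every programmer p with some found-bug has at least one found-bug b such that fixed(p,b).
Per programmer: p1:✓  p2:✓  p3:✓  p4:✓
Every programmer in the restrictor has a witness.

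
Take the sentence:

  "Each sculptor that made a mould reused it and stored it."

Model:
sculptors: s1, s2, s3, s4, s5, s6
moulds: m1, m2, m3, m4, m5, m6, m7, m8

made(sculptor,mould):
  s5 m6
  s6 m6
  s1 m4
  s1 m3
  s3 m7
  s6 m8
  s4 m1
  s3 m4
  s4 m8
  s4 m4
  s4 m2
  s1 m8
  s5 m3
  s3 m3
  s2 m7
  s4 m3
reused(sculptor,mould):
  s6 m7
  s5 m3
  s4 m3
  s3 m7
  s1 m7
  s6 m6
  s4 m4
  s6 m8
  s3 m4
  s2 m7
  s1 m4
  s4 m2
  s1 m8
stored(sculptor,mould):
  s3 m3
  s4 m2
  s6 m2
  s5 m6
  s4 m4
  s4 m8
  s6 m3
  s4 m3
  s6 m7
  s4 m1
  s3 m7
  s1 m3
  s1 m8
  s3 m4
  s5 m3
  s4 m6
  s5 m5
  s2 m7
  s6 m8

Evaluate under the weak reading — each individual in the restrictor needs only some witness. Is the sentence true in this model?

True

"it" takes "a mould" as antecedent — a donkey pronoun bound across the clause boundary.
Weak reading: every sculptor s with some made-mould has at least one made-mould m such that reused(s,m) ∧ stored(s,m).
Per sculptor: s1:✓  s2:✓  s3:✓  s4:✓  s5:✓  s6:✓
Every sculptor in the restrictor has a witness.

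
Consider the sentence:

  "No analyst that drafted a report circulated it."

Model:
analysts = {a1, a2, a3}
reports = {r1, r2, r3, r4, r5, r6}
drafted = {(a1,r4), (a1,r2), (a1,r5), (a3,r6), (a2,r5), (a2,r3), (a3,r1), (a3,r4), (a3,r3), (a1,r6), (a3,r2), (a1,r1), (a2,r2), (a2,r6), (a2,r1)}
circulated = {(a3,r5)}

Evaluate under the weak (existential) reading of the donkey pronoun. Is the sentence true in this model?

True

"it" takes "a report" as antecedent — a donkey pronoun bound across the clause boundary.
Truth condition: for no (a,r) with drafted(a,r) does circulated(a,r) hold.
Restrictor pairs — does the scope hold? (a1,r1):fails  (a1,r2):fails  (a1,r4):fails  (a1,r5):fails  (a1,r6):fails  (a2,r1):fails  (a2,r2):fails  (a2,r3):fails  (a2,r5):fails  (a2,r6):fails  (a3,r1):fails  (a3,r2):fails  (a3,r3):fails  (a3,r4):fails  (a3,r6):fails
Scope holds for no restrictor pair, so the sentence is true.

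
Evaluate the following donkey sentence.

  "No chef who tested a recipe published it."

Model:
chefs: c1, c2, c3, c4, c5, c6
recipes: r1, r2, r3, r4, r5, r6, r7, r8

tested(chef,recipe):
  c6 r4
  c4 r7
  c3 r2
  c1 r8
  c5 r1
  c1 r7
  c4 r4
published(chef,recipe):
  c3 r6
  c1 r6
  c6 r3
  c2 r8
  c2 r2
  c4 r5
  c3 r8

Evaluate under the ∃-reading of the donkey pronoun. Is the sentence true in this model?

"it" takes "a recipe" as antecedent — a donkey pronoun bound across the clause boundary.
Truth condition: for no (c,r) with tested(c,r) does published(c,r) hold.
Restrictor pairs — does the scope hold? (c1,r7):fails  (c1,r8):fails  (c3,r2):fails  (c4,r4):fails  (c4,r7):fails  (c5,r1):fails  (c6,r4):fails
Scope holds for no restrictor pair, so the sentence is true.

True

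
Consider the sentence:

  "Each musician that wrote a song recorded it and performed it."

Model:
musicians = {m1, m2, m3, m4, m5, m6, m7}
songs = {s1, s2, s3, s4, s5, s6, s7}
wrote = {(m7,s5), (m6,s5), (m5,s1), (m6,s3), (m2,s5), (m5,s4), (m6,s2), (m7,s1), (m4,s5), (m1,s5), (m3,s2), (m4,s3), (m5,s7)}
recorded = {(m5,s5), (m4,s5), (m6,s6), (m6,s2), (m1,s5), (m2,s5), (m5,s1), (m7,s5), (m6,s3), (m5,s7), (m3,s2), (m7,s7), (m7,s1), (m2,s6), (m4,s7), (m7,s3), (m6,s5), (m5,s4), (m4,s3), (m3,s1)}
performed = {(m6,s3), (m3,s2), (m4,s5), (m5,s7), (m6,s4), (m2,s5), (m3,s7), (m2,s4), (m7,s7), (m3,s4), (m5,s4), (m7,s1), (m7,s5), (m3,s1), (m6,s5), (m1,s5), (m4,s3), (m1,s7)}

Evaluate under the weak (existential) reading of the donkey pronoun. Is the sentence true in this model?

True

"it" takes "a song" as antecedent — a donkey pronoun bound across the clause boundary.
Weak reading: every musician m with some wrote-song has at least one wrote-song s such that recorded(m,s) ∧ performed(m,s).
Per musician: m1:✓  m2:✓  m3:✓  m4:✓  m5:✓  m6:✓  m7:✓
Every musician in the restrictor has a witness.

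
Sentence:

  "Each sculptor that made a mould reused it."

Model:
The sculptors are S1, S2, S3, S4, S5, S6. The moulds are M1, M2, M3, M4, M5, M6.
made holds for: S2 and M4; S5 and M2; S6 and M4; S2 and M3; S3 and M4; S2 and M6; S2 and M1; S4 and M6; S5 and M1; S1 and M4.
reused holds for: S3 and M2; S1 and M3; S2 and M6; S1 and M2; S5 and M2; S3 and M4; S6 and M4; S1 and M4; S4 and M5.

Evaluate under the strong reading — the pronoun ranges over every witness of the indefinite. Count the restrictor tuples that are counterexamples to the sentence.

5

"it" takes "a mould" as antecedent — a donkey pronoun bound across the clause boundary.
Strong reading: for every (s,m) with made(s,m), reused(s,m).
Restrictor pairs: (S1,M4) ✓  (S2,M1) ✗  (S2,M3) ✗  (S2,M4) ✗  (S2,M6) ✓  (S3,M4) ✓  (S4,M6) ✗  (S5,M1) ✗  (S5,M2) ✓  (S6,M4) ✓
Counterexamples (restrictor pairs failing the scope): 5.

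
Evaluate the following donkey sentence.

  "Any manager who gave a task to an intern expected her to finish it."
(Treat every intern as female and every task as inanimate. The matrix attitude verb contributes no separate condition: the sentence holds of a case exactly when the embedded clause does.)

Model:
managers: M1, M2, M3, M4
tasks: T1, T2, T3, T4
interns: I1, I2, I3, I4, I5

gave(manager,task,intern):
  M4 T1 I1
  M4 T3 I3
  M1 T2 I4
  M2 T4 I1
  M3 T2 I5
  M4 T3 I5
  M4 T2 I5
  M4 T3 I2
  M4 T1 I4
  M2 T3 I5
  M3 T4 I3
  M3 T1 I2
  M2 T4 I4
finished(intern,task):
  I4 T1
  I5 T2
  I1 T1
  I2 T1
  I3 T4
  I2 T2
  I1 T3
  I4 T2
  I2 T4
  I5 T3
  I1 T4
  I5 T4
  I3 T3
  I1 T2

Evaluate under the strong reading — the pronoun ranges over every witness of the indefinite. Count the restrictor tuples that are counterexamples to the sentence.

2

"her" takes "an intern" as antecedent and "it" takes "a task"; both are donkey pronouns co-varying with the restrictor.
Strong reading: for every (m,t,i) with gave(m,t,i), finished(i,t).
Restrictor triples: (M1,T2,I4)→finished(I4,T2) ✓  (M2,T3,I5)→finished(I5,T3) ✓  (M2,T4,I1)→finished(I1,T4) ✓  (M2,T4,I4)→finished(I4,T4) ✗  (M3,T1,I2)→finished(I2,T1) ✓  (M3,T2,I5)→finished(I5,T2) ✓  (M3,T4,I3)→finished(I3,T4) ✓  (M4,T1,I1)→finished(I1,T1) ✓  (M4,T1,I4)→finished(I4,T1) ✓  (M4,T2,I5)→finished(I5,T2) ✓  (M4,T3,I2)→finished(I2,T3) ✗  (M4,T3,I3)→finished(I3,T3) ✓  (M4,T3,I5)→finished(I5,T3) ✓
Counterexamples (restrictor triples failing the scope): 2.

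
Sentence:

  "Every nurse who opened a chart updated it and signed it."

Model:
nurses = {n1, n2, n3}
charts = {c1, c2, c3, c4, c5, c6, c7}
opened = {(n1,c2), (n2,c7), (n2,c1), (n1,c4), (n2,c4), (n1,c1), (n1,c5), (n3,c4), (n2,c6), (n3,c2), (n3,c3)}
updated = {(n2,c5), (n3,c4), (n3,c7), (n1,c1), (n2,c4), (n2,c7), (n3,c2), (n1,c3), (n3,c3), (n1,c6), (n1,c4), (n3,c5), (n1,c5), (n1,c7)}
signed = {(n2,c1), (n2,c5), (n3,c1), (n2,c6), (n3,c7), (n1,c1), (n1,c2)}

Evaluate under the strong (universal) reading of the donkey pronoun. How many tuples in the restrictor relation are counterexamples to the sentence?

"it" takes "a chart" as antecedent — a donkey pronoun bound across the clause boundary.
Strong reading: for every (n,c) with opened(n,c), updated(n,c) ∧ signed(n,c).
Restrictor pairs: (n1,c1) ✓  (n1,c2) ✗  (n1,c4) ✗  (n1,c5) ✗  (n2,c1) ✗  (n2,c4) ✗  (n2,c6) ✗  (n2,c7) ✗  (n3,c2) ✗  (n3,c3) ✗  (n3,c4) ✗
Counterexamples (restrictor pairs failing the scope): 10.

10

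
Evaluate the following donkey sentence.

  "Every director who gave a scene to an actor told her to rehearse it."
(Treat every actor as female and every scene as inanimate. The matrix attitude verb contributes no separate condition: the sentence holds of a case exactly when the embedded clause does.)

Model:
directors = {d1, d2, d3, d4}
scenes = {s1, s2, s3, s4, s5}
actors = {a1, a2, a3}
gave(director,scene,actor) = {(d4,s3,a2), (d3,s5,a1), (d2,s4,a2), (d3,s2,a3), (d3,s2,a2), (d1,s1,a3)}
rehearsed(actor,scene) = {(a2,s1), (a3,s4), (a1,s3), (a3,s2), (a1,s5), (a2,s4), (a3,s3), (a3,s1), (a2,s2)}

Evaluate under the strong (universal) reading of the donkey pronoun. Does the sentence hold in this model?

False

"her" takes "an actor" as antecedent and "it" takes "a scene"; both are donkey pronouns co-varying with the restrictor.
Strong reading: for every (d,s,a) with gave(d,s,a), rehearsed(a,s).
Restrictor triples: (d1,s1,a3)→rehearsed(a3,s1) ✓  (d2,s4,a2)→rehearsed(a2,s4) ✓  (d3,s2,a2)→rehearsed(a2,s2) ✓  (d3,s2,a3)→rehearsed(a3,s2) ✓  (d3,s5,a1)→rehearsed(a1,s5) ✓  (d4,s3,a2)→rehearsed(a2,s3) ✗
Counterexample: (d4,s3,a2) — rehearsed(a2,s3) does not hold.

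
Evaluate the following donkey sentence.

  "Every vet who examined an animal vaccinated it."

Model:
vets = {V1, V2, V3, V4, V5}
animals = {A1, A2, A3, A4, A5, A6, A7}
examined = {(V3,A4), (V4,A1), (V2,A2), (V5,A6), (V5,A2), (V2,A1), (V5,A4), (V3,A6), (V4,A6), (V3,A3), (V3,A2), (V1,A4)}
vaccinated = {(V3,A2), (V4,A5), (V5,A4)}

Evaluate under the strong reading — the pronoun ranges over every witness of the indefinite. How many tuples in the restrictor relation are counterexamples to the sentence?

"it" takes "an animal" as antecedent — a donkey pronoun bound across the clause boundary.
Strong reading: for every (v,a) with examined(v,a), vaccinated(v,a).
Restrictor pairs: (V1,A4) ✗  (V2,A1) ✗  (V2,A2) ✗  (V3,A2) ✓  (V3,A3) ✗  (V3,A4) ✗  (V3,A6) ✗  (V4,A1) ✗  (V4,A6) ✗  (V5,A2) ✗  (V5,A4) ✓  (V5,A6) ✗
Counterexamples (restrictor pairs failing the scope): 10.

10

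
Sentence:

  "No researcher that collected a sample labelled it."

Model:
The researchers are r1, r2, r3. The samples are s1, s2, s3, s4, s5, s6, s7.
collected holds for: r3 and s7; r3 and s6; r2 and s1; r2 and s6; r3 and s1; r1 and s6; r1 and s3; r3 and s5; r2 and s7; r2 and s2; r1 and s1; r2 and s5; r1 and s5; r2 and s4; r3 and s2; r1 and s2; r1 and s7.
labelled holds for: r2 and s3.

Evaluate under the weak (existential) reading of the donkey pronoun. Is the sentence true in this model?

True

"it" takes "a sample" as antecedent — a donkey pronoun bound across the clause boundary.
Truth condition: for no (r,s) with collected(r,s) does labelled(r,s) hold.
Restrictor pairs — does the scope hold? (r1,s1):fails  (r1,s2):fails  (r1,s3):fails  (r1,s5):fails  (r1,s6):fails  (r1,s7):fails  (r2,s1):fails  (r2,s2):fails  (r2,s4):fails  (r2,s5):fails  (r2,s6):fails  (r2,s7):fails  (r3,s1):fails  (r3,s2):fails  (r3,s5):fails  (r3,s6):fails  (r3,s7):fails
Scope holds for no restrictor pair, so the sentence is true.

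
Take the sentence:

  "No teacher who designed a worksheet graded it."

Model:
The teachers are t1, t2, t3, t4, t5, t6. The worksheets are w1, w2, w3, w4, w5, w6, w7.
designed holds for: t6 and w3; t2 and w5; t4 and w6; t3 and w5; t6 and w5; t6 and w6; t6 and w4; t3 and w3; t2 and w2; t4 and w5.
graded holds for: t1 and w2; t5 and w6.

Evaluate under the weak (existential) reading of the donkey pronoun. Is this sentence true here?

True

"it" takes "a worksheet" as antecedent — a donkey pronoun bound across the clause boundary.
Truth condition: for no (t,w) with designed(t,w) does graded(t,w) hold.
Restrictor pairs — does the scope hold? (t2,w2):fails  (t2,w5):fails  (t3,w3):fails  (t3,w5):fails  (t4,w5):fails  (t4,w6):fails  (t6,w3):fails  (t6,w4):fails  (t6,w5):fails  (t6,w6):fails
Scope holds for no restrictor pair, so the sentence is true.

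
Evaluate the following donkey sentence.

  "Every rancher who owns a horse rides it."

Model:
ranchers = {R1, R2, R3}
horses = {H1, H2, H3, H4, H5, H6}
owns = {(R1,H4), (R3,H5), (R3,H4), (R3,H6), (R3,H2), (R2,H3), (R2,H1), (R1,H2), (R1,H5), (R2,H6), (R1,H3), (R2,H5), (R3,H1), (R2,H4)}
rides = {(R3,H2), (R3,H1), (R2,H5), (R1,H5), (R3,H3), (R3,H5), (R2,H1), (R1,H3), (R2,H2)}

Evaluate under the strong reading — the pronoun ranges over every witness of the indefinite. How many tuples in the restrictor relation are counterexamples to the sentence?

"it" takes "a horse" as antecedent — a donkey pronoun bound across the clause boundary.
Strong reading: for every (r,h) with owns(r,h), rides(r,h).
Restrictor pairs: (R1,H2) ✗  (R1,H3) ✓  (R1,H4) ✗  (R1,H5) ✓  (R2,H1) ✓  (R2,H3) ✗  (R2,H4) ✗  (R2,H5) ✓  (R2,H6) ✗  (R3,H1) ✓  (R3,H2) ✓  (R3,H4) ✗  (R3,H5) ✓  (R3,H6) ✗
Counterexamples (restrictor pairs failing the scope): 7.

7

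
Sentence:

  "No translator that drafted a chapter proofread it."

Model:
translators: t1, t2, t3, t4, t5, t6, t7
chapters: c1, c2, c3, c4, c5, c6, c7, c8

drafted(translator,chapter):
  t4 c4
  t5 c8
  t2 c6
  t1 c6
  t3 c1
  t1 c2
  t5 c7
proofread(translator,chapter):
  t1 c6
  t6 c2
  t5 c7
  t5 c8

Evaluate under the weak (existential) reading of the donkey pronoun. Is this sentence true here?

False

"it" takes "a chapter" as antecedent — a donkey pronoun bound across the clause boundary.
Truth condition: for no (t,c) with drafted(t,c) does proofread(t,c) hold.
Restrictor pairs — does the scope hold? (t1,c2):fails  (t1,c6):holds  (t2,c6):fails  (t3,c1):fails  (t4,c4):fails  (t5,c7):holds  (t5,c8):holds
Scope holds for 3 pair(s), so the sentence is false.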